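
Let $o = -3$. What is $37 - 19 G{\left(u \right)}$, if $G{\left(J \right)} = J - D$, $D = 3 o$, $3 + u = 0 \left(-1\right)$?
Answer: $-77$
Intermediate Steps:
$u = -3$ ($u = -3 + 0 \left(-1\right) = -3 + 0 = -3$)
$D = -9$ ($D = 3 \left(-3\right) = -9$)
$G{\left(J \right)} = 9 + J$ ($G{\left(J \right)} = J - -9 = J + 9 = 9 + J$)
$37 - 19 G{\left(u \right)} = 37 - 19 \left(9 - 3\right) = 37 - 114 = -77$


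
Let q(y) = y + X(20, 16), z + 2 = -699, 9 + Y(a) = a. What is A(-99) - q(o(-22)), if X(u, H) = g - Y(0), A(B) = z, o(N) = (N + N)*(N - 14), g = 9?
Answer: -2303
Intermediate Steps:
Y(a) = -9 + a
z = -701 (z = -2 - 699 = -701)
o(N) = 2*N*(-14 + N) (o(N) = (2*N)*(-14 + N) = 2*N*(-14 + N))
A(B) = -701
X(u, H) = 18 (X(u, H) = 9 - (-9 + 0) = 9 - 1*(-9) = 9 + 9 = 18)
q(y) = 18 + y (q(y) = y + 18 = 18 + y)
A(-99) - q(o(-22)) = -701 - (18 + 2*(-22)*(-14 - 22)) = -701 - (18 + 2*(-22)*(-36)) = -701 - (18 + 1584) = -701 - 1*1602 = -701 - 1602 = -2303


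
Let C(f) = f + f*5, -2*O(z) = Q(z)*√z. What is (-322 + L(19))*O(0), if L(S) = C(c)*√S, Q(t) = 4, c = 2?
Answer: 0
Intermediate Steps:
O(z) = -2*√z
C(f) = 6*f (C(f) = f + 5*f = 6*f)
L(S) = 12*√S (L(S) = (6*2)*√S = 12*√S)
(-322 + L(19))*O(0) = (-322 + 12*√19)*(-2*√0) = (-322 + 12*√19)*(-2*0) = (-322 + 12*√19)*0 = 0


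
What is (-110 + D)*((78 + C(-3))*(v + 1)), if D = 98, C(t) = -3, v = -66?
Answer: 58500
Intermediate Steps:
(-110 + D)*((78 + C(-3))*(v + 1)) = (-110 + 98)*((78 - 3)*(-66 + 1)) = -900*(-65) = -12*(-4875) = 58500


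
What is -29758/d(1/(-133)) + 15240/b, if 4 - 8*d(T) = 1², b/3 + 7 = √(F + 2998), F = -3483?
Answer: -7068492/89 - 2540*I*√485/267 ≈ -79421.0 - 209.5*I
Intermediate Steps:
b = -21 + 3*I*√485 (b = -21 + 3*√(-3483 + 2998) = -21 + 3*√(-485) = -21 + 3*(I*√485) = -21 + 3*I*√485 ≈ -21.0 + 66.068*I)
d(T) = 3/8 (d(T) = ½ - ⅛*1² = ½ - ⅛*1 = ½ - ⅛ = 3/8)
-29758/d(1/(-133)) + 15240/b = -29758/3/8 + 15240/(-21 + 3*I*√485) = -29758*8/3 + 15240/(-21 + 3*I*√485) = -238064/3 + 15240/(-21 + 3*I*√485)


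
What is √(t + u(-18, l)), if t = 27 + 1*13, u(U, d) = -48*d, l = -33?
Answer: 2*√406 ≈ 40.299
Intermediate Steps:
t = 40 (t = 27 + 13 = 40)
√(t + u(-18, l)) = √(40 - 48*(-33)) = √(40 + 1584) = √1624 = 2*√406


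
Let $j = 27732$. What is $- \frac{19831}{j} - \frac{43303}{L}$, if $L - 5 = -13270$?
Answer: $\frac{937820581}{367864980} \approx 2.5494$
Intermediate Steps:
$L = -13265$ ($L = 5 - 13270 = -13265$)
$- \frac{19831}{j} - \frac{43303}{L} = - \frac{19831}{27732} - \frac{43303}{-13265} = \left(-19831\right) \frac{1}{27732} - - \frac{43303}{13265} = - \frac{19831}{27732} + \frac{43303}{13265} = \frac{937820581}{367864980}$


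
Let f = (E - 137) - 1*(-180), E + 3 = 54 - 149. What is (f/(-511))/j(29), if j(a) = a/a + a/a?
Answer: 55/1022 ≈ 0.053816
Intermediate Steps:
E = -98 (E = -3 + (54 - 149) = -3 - 95 = -98)
f = -55 (f = (-98 - 137) - 1*(-180) = -235 + 180 = -55)
j(a) = 2 (j(a) = 1 + 1 = 2)
(f/(-511))/j(29) = -55/(-511)/2 = -55*(-1/511)*(½) = (55/511)*(½) = 55/1022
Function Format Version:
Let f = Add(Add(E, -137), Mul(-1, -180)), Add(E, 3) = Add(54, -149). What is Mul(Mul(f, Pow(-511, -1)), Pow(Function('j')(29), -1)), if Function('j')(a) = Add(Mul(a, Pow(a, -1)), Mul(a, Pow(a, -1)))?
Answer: Rational(55, 1022) ≈ 0.053816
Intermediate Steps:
E = -98 (E = Add(-3, Add(54, -149)) = Add(-3, -95) = -98)
f = -55 (f = Add(Add(-98, -137), Mul(-1, -180)) = Add(-235, 180) = -55)
Function('j')(a) = 2 (Function('j')(a) = Add(1, 1) = 2)
Mul(Mul(f, Pow(-511, -1)), Pow(Function('j')(29), -1)) = Mul(Mul(-55, Pow(-511, -1)), Pow(2, -1)) = Mul(Mul(-55, Rational(-1, 511)), Rational(1, 2)) = Mul(Rational(55, 511), Rational(1, 2)) = Rational(55, 1022)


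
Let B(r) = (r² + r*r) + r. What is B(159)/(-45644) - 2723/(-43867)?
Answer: -2100689495/2002265348 ≈ -1.0492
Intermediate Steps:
B(r) = r + 2*r² (B(r) = (r² + r²) + r = 2*r² + r = r + 2*r²)
B(159)/(-45644) - 2723/(-43867) = (159*(1 + 2*159))/(-45644) - 2723/(-43867) = (159*(1 + 318))*(-1/45644) - 2723*(-1/43867) = (159*319)*(-1/45644) + 2723/43867 = 50721*(-1/45644) + 2723/43867 = -50721/45644 + 2723/43867 = -2100689495/2002265348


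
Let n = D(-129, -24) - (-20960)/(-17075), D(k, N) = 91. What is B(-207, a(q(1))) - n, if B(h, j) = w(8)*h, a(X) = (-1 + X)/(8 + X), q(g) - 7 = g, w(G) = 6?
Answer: -4548003/3415 ≈ -1331.8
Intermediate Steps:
q(g) = 7 + g
a(X) = (-1 + X)/(8 + X)
B(h, j) = 6*h
n = 306573/3415 (n = 91 - (-20960)/(-17075) = 91 - (-20960)*(-1)/17075 = 91 - 1*4192/3415 = 91 - 4192/3415 = 306573/3415 ≈ 89.772)
B(-207, a(q(1))) - n = 6*(-207) - 1*306573/3415 = -1242 - 306573/3415 = -4548003/3415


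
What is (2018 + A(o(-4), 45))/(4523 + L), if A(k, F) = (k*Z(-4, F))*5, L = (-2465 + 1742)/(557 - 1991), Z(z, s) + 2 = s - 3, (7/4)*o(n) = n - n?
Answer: 964604/2162235 ≈ 0.44611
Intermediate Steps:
o(n) = 0 (o(n) = 4*(n - n)/7 = (4/7)*0 = 0)
Z(z, s) = -5 + s (Z(z, s) = -2 + (s - 3) = -2 + (-3 + s) = -5 + s)
L = 241/478 (L = -723/(-1434) = -723*(-1/1434) = 241/478 ≈ 0.50418)
A(k, F) = 5*k*(-5 + F) (A(k, F) = (k*(-5 + F))*5 = 5*k*(-5 + F))
(2018 + A(o(-4), 45))/(4523 + L) = (2018 + 5*0*(-5 + 45))/(4523 + 241/478) = (2018 + 5*0*40)/(2162235/478) = (2018 + 0)*(478/2162235) = 2018*(478/2162235) = 964604/2162235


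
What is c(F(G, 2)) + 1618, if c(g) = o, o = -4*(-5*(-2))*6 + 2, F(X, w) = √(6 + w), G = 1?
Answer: 1380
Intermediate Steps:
o = -238 (o = -40*6 + 2 = -4*60 + 2 = -240 + 2 = -238)
c(g) = -238
c(F(G, 2)) + 1618 = -238 + 1618 = 1380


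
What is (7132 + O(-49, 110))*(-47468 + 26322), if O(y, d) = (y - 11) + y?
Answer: -148508358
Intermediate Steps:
O(y, d) = -11 + 2*y (O(y, d) = (-11 + y) + y = -11 + 2*y)
(7132 + O(-49, 110))*(-47468 + 26322) = (7132 + (-11 + 2*(-49)))*(-47468 + 26322) = (7132 + (-11 - 98))*(-21146) = (7132 - 109)*(-21146) = 7023*(-21146) = -148508358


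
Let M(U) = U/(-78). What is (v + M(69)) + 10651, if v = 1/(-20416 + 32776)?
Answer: 1711260553/160680 ≈ 10650.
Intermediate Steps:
v = 1/12360 ≈ 8.0906e-5
M(U) = -U/78 (M(U) = U*(-1/78) = -U/78)
(v + M(69)) + 10651 = (1/12360 - 1/78*69) + 10651 = (1/12360 - 23/26) + 10651 = -142127/160680 + 10651 = 1711260553/160680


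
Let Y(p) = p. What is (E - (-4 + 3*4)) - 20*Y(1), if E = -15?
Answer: -43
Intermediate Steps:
(E - (-4 + 3*4)) - 20*Y(1) = (-15 - (-4 + 3*4)) - 20*1 = (-15 - (-4 + 12)) - 20 = (-15 - 1*8) - 20 = (-15 - 8) - 20 = -23 - 20 = -43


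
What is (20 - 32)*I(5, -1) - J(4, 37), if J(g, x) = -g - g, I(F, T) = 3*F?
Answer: -172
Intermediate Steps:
J(g, x) = -2*g
(20 - 32)*I(5, -1) - J(4, 37) = (20 - 32)*(3*5) - (-2)*4 = -12*15 - 1*(-8) = -180 + 8 = -172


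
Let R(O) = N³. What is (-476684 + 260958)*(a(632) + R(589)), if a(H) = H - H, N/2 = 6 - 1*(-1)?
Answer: -591952144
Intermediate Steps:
N = 14 (N = 2*(6 - 1*(-1)) = 2*(6 + 1) = 2*7 = 14)
a(H) = 0
R(O) = 2744 (R(O) = 14³ = 2744)
(-476684 + 260958)*(a(632) + R(589)) = (-476684 + 260958)*(0 + 2744) = -215726*2744 = -591952144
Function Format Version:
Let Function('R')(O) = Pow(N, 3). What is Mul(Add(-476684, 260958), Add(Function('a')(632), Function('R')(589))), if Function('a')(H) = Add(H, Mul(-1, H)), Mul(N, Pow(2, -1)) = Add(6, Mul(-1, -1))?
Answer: -591952144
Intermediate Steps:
N = 14 (N = Mul(2, Add(6, Mul(-1, -1))) = Mul(2, Add(6, 1)) = Mul(2, 7) = 14)
Function('a')(H) = 0
Function('R')(O) = 2744 (Function('R')(O) = Pow(14, 3) = 2744)
Mul(Add(-476684, 260958), Add(Function('a')(632), Function('R')(589))) = Mul(Add(-476684, 260958), Add(0, 2744)) = Mul(-215726, 2744) = -591952144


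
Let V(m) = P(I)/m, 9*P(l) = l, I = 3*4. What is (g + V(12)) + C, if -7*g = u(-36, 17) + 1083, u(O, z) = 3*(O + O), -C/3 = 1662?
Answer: -321914/63 ≈ -5109.7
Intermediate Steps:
C = -4986 (C = -3*1662 = -4986)
I = 12
P(l) = l/9
V(m) = 4/(3*m) (V(m) = ((1/9)*12)/m = 4/(3*m))
u(O, z) = 6*O (u(O, z) = 3*(2*O) = 6*O)
g = -867/7 (g = -(6*(-36) + 1083)/7 = -(-216 + 1083)/7 = -1/7*867 = -867/7 ≈ -123.86)
(g + V(12)) + C = (-867/7 + (4/3)/12) - 4986 = (-867/7 + (4/3)*(1/12)) - 4986 = (-867/7 + 1/9) - 4986 = -7796/63 - 4986 = -321914/63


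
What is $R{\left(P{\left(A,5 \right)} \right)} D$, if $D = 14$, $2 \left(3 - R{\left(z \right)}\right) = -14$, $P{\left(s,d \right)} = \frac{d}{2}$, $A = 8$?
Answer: $140$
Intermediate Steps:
$P{\left(s,d \right)} = \frac{d}{2}$ ($P{\left(s,d \right)} = d \frac{1}{2} = \frac{d}{2}$)
$R{\left(z \right)} = 10$ ($R{\left(z \right)} = 3 - -7 = 3 + 7 = 10$)
$R{\left(P{\left(A,5 \right)} \right)} D = 10 \cdot 14 = 140$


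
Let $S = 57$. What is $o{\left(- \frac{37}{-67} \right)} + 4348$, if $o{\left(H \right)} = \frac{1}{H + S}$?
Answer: $\frac{16765955}{3856} \approx 4348.0$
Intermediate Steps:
$o{\left(H \right)} = \frac{1}{57 + H}$ ($o{\left(H \right)} = \frac{1}{H + 57} = \frac{1}{57 + H}$)
$o{\left(- \frac{37}{-67} \right)} + 4348 = \frac{1}{57 - \frac{37}{-67}} + 4348 = \frac{1}{57 - - \frac{37}{67}} + 4348 = \frac{1}{57 + \frac{37}{67}} + 4348 = \frac{1}{\frac{3856}{67}} + 4348 = \frac{67}{3856} + 4348 = \frac{16765955}{3856}$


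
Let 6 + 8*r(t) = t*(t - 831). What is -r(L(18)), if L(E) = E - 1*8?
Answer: 1027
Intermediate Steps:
L(E) = -8 + E (L(E) = E - 8 = -8 + E)
r(t) = -3/4 + t*(-831 + t)/8 (r(t) = -3/4 + (t*(t - 831))/8 = -3/4 + (t*(-831 + t))/8 = -3/4 + t*(-831 + t)/8)
-r(L(18)) = -(-3/4 - 831*(-8 + 18)/8 + (-8 + 18)**2/8) = -(-3/4 - 831/8*10 + (1/8)*10**2) = -(-3/4 - 4155/4 + (1/8)*100) = -(-3/4 - 4155/4 + 25/2) = -1*(-1027) = 1027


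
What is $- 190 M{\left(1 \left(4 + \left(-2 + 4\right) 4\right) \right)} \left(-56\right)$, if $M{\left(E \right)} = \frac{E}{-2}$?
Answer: $-63840$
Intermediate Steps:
$M{\left(E \right)} = - \frac{E}{2}$ ($M{\left(E \right)} = E \left(- \frac{1}{2}\right) = - \frac{E}{2}$)
$- 190 M{\left(1 \left(4 + \left(-2 + 4\right) 4\right) \right)} \left(-56\right) = - 190 \left(- \frac{1 \left(4 + \left(-2 + 4\right) 4\right)}{2}\right) \left(-56\right) = - 190 \left(- \frac{1 \left(4 + 2 \cdot 4\right)}{2}\right) \left(-56\right) = - 190 \left(- \frac{1 \left(4 + 8\right)}{2}\right) \left(-56\right) = - 190 \left(- \frac{1 \cdot 12}{2}\right) \left(-56\right) = - 190 \left(\left(- \frac{1}{2}\right) 12\right) \left(-56\right) = \left(-190\right) \left(-6\right) \left(-56\right) = 1140 \left(-56\right) = -63840$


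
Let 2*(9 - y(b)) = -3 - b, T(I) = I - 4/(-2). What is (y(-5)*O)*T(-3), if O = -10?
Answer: 80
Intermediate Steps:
T(I) = 2 + I (T(I) = I - 4*(-½) = I + 2 = 2 + I)
y(b) = 21/2 + b/2 (y(b) = 9 - (-3 - b)/2 = 9 + (3/2 + b/2) = 21/2 + b/2)
(y(-5)*O)*T(-3) = ((21/2 + (½)*(-5))*(-10))*(2 - 3) = ((21/2 - 5/2)*(-10))*(-1) = (8*(-10))*(-1) = -80*(-1) = 80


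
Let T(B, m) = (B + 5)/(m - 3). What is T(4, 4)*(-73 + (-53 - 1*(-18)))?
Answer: -972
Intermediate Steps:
T(B, m) = (5 + B)/(-3 + m)
T(4, 4)*(-73 + (-53 - 1*(-18))) = ((5 + 4)/(-3 + 4))*(-73 + (-53 - 1*(-18))) = (9/1)*(-73 + (-53 + 18)) = (1*9)*(-73 - 35) = 9*(-108) = -972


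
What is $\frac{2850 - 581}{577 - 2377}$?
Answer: $- \frac{2269}{1800} \approx -1.2606$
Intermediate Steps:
$\frac{2850 - 581}{577 - 2377} = \frac{2269}{-1800} = 2269 \left(- \frac{1}{1800}\right) = - \frac{2269}{1800}$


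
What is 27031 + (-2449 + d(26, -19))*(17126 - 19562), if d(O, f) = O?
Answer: 5929459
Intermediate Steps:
27031 + (-2449 + d(26, -19))*(17126 - 19562) = 27031 + (-2449 + 26)*(17126 - 19562) = 27031 - 2423*(-2436) = 27031 + 5902428 = 5929459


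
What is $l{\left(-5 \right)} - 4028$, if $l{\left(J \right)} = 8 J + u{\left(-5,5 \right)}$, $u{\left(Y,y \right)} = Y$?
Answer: $-4073$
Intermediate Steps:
$l{\left(J \right)} = -5 + 8 J$ ($l{\left(J \right)} = 8 J - 5 = -5 + 8 J$)
$l{\left(-5 \right)} - 4028 = \left(-5 + 8 \left(-5\right)\right) - 4028 = \left(-5 - 40\right) - 4028 = -45 - 4028 = -4073$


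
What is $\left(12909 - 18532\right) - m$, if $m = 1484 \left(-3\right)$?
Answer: $-1171$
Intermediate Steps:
$m = -4452$
$\left(12909 - 18532\right) - m = \left(12909 - 18532\right) - -4452 = -5623 + 4452 = -1171$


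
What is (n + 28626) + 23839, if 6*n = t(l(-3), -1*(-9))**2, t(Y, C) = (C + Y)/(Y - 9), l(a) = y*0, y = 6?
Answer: 314791/6 ≈ 52465.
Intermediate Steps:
l(a) = 0 (l(a) = 6*0 = 0)
t(Y, C) = (C + Y)/(-9 + Y)
n = 1/6 (n = ((-1*(-9) + 0)/(-9 + 0))**2/6 = ((9 + 0)/(-9))**2/6 = (-1/9*9)**2/6 = (1/6)*(-1)**2 = (1/6)*1 = 1/6 ≈ 0.16667)
(n + 28626) + 23839 = (1/6 + 28626) + 23839 = 171757/6 + 23839 = 314791/6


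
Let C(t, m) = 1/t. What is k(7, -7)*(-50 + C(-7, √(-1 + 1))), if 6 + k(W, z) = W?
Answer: -351/7 ≈ -50.143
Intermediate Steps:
k(W, z) = -6 + W
k(7, -7)*(-50 + C(-7, √(-1 + 1))) = (-6 + 7)*(-50 + 1/(-7)) = 1*(-50 - ⅐) = 1*(-351/7) = -351/7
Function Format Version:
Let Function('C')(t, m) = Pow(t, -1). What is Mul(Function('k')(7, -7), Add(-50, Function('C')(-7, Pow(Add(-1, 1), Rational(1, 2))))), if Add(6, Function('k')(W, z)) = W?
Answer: Rational(-351, 7) ≈ -50.143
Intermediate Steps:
Function('k')(W, z) = Add(-6, W)
Mul(Function('k')(7, -7), Add(-50, Function('C')(-7, Pow(Add(-1, 1), Rational(1, 2))))) = Mul(Add(-6, 7), Add(-50, Pow(-7, -1))) = Mul(1, Add(-50, Rational(-1, 7))) = Mul(1, Rational(-351, 7)) = Rational(-351, 7)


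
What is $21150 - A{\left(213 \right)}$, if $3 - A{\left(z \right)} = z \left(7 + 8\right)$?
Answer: $24342$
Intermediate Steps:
$A{\left(z \right)} = 3 - 15 z$ ($A{\left(z \right)} = 3 - z \left(7 + 8\right) = 3 - z 15 = 3 - 15 z$)
$21150 - A{\left(213 \right)} = 21150 - \left(3 - 3195\right) = 21150 - -3192 = 21150 + 3192 = 24342$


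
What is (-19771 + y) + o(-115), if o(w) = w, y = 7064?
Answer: -12822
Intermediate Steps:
(-19771 + y) + o(-115) = (-19771 + 7064) - 115 = -12707 - 115 = -12822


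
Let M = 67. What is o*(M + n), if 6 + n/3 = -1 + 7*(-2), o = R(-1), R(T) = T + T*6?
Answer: -28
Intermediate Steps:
R(T) = 7*T (R(T) = T + 6*T = 7*T)
o = -7 (o = 7*(-1) = -7)
n = -63 (n = -18 + 3*(-1 + 7*(-2)) = -18 + 3*(-1 - 14) = -18 + 3*(-15) = -18 - 45 = -63)
o*(M + n) = -7*(67 - 63) = -7*4 = -28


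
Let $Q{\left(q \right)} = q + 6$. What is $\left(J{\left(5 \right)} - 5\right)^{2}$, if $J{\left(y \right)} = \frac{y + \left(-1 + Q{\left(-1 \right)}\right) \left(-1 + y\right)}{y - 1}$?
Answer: $\frac{1}{16} \approx 0.0625$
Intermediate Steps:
$Q{\left(q \right)} = 6 + q$
$J{\left(y \right)} = \frac{-4 + 5 y}{-1 + y}$ ($J{\left(y \right)} = \frac{y + \left(-1 + \left(6 - 1\right)\right) \left(-1 + y\right)}{y - 1} = \frac{y + \left(-1 + 5\right) \left(-1 + y\right)}{-1 + y} = \frac{y + 4 \left(-1 + y\right)}{-1 + y} = \frac{y + \left(-4 + 4 y\right)}{-1 + y} = \frac{-4 + 5 y}{-1 + y}$)
$\left(J{\left(5 \right)} - 5\right)^{2} = \left(\frac{-4 + 5 \cdot 5}{-1 + 5} - 5\right)^{2} = \left(\frac{-4 + 25}{4} - 5\right)^{2} = \left(\frac{1}{4} \cdot 21 - 5\right)^{2} = \left(\frac{21}{4} - 5\right)^{2} = \left(\frac{1}{4}\right)^{2} = \frac{1}{16}$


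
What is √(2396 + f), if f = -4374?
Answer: I*√1978 ≈ 44.475*I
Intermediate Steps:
√(2396 + f) = √(2396 - 4374) = √(-1978) = I*√1978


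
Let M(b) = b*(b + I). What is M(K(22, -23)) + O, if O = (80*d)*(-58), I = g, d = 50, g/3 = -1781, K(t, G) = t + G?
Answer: -226656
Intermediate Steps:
K(t, G) = G + t
g = -5343 (g = 3*(-1781) = -5343)
I = -5343
M(b) = b*(-5343 + b) (M(b) = b*(b - 5343) = b*(-5343 + b))
O = -232000 (O = (80*50)*(-58) = 4000*(-58) = -232000)
M(K(22, -23)) + O = (-23 + 22)*(-5343 + (-23 + 22)) - 232000 = -(-5343 - 1) - 232000 = -1*(-5344) - 232000 = 5344 - 232000 = -226656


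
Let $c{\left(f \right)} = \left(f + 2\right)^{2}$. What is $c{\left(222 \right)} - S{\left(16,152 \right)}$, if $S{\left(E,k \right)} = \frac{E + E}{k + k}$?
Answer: $\frac{953342}{19} \approx 50176.0$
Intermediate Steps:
$S{\left(E,k \right)} = \frac{E}{k}$ ($S{\left(E,k \right)} = \frac{2 E}{2 k} = 2 E \frac{1}{2 k} = \frac{E}{k}$)
$c{\left(f \right)} = \left(2 + f\right)^{2}$
$c{\left(222 \right)} - S{\left(16,152 \right)} = \left(2 + 222\right)^{2} - \frac{16}{152} = 224^{2} - 16 \cdot \frac{1}{152} = 50176 - \frac{2}{19} = \frac{953342}{19}$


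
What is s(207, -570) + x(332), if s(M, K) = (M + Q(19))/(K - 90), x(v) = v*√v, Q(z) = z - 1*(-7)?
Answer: -233/660 + 664*√83 ≈ 6049.0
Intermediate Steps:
Q(z) = 7 + z (Q(z) = z + 7 = 7 + z)
x(v) = v^(3/2)
s(M, K) = (26 + M)/(-90 + K) (s(M, K) = (M + (7 + 19))/(K - 90) = (M + 26)/(-90 + K) = (26 + M)/(-90 + K))
s(207, -570) + x(332) = (26 + 207)/(-90 - 570) + 332^(3/2) = 233/(-660) + 664*√83 = -1/660*233 + 664*√83 = -233/660 + 664*√83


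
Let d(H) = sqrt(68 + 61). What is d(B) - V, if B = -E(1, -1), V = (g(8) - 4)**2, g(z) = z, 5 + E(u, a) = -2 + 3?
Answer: -16 + sqrt(129) ≈ -4.6422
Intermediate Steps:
E(u, a) = -4 (E(u, a) = -5 + (-2 + 3) = -5 + 1 = -4)
V = 16 (V = (8 - 4)**2 = 4**2 = 16)
B = 4 (B = -1*(-4) = 4)
d(H) = sqrt(129)
d(B) - V = sqrt(129) - 1*16 = sqrt(129) - 16 = -16 + sqrt(129)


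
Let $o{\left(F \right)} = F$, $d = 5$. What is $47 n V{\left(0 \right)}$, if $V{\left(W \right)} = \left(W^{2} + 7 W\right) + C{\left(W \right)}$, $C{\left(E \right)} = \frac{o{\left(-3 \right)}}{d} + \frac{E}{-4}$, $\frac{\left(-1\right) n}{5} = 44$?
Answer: $6204$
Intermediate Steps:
$n = -220$ ($n = \left(-5\right) 44 = -220$)
$C{\left(E \right)} = - \frac{3}{5} - \frac{E}{4}$ ($C{\left(E \right)} = - \frac{3}{5} + \frac{E}{-4} = \left(-3\right) \frac{1}{5} + E \left(- \frac{1}{4}\right) = - \frac{3}{5} - \frac{E}{4}$)
$V{\left(W \right)} = - \frac{3}{5} + W^{2} + \frac{27 W}{4}$ ($V{\left(W \right)} = \left(W^{2} + 7 W\right) - \left(\frac{3}{5} + \frac{W}{4}\right) = - \frac{3}{5} + W^{2} + \frac{27 W}{4}$)
$47 n V{\left(0 \right)} = 47 \left(-220\right) \left(- \frac{3}{5} + 0^{2} + \frac{27}{4} \cdot 0\right) = - 10340 \left(- \frac{3}{5} + 0 + 0\right) = \left(-10340\right) \left(- \frac{3}{5}\right) = 6204$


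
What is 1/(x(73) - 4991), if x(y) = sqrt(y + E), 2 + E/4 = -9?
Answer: -4991/24910052 - sqrt(29)/24910052 ≈ -0.00020058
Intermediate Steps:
E = -44 (E = -8 + 4*(-9) = -8 - 36 = -44)
x(y) = sqrt(-44 + y) (x(y) = sqrt(y - 44) = sqrt(-44 + y))
1/(x(73) - 4991) = 1/(sqrt(-44 + 73) - 4991) = 1/(sqrt(29) - 4991) = 1/(-4991 + sqrt(29))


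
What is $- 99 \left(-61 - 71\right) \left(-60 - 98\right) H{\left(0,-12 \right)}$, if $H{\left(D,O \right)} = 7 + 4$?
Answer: $-22712184$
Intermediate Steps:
$H{\left(D,O \right)} = 11$
$- 99 \left(-61 - 71\right) \left(-60 - 98\right) H{\left(0,-12 \right)} = - 99 \left(-61 - 71\right) \left(-60 - 98\right) 11 = - 99 \left(\left(-132\right) \left(-158\right)\right) 11 = \left(-99\right) 20856 \cdot 11 = \left(-2064744\right) 11 = -22712184$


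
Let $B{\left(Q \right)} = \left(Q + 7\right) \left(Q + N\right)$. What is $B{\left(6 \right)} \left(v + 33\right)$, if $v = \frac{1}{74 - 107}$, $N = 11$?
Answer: $\frac{240448}{33} \approx 7286.3$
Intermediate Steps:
$v = - \frac{1}{33}$ ($v = \frac{1}{74 - 107} = \frac{1}{-33} = - \frac{1}{33} \approx -0.030303$)
$B{\left(Q \right)} = \left(7 + Q\right) \left(11 + Q\right)$ ($B{\left(Q \right)} = \left(Q + 7\right) \left(Q + 11\right) = \left(7 + Q\right) \left(11 + Q\right)$)
$B{\left(6 \right)} \left(v + 33\right) = \left(77 + 6^{2} + 18 \cdot 6\right) \left(- \frac{1}{33} + 33\right) = \left(77 + 36 + 108\right) \frac{1088}{33} = 221 \cdot \frac{1088}{33} = \frac{240448}{33}$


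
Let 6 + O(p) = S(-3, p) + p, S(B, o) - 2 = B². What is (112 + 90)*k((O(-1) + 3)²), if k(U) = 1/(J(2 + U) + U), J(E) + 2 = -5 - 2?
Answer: 101/20 ≈ 5.0500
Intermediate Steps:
S(B, o) = 2 + B²
O(p) = 5 + p (O(p) = -6 + ((2 + (-3)²) + p) = -6 + ((2 + 9) + p) = -6 + (11 + p) = 5 + p)
J(E) = -9 (J(E) = -2 + (-5 - 2) = -2 - 7 = -9)
k(U) = 1/(-9 + U)
(112 + 90)*k((O(-1) + 3)²) = (112 + 90)/(-9 + ((5 - 1) + 3)²) = 202/(-9 + (4 + 3)²) = 202/(-9 + 7²) = 202/(-9 + 49) = 202/40 = 202*(1/40) = 101/20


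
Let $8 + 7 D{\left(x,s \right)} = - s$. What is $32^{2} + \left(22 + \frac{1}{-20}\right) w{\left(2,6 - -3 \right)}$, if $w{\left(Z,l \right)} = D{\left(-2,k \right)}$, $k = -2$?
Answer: $\frac{70363}{70} \approx 1005.2$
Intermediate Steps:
$D{\left(x,s \right)} = - \frac{8}{7} - \frac{s}{7}$ ($D{\left(x,s \right)} = - \frac{8}{7} + \frac{\left(-1\right) s}{7} = - \frac{8}{7} - \frac{s}{7}$)
$w{\left(Z,l \right)} = - \frac{6}{7}$ ($w{\left(Z,l \right)} = - \frac{8}{7} - - \frac{2}{7} = - \frac{8}{7} + \frac{2}{7} = - \frac{6}{7}$)
$32^{2} + \left(22 + \frac{1}{-20}\right) w{\left(2,6 - -3 \right)} = 32^{2} + \left(22 + \frac{1}{-20}\right) \left(- \frac{6}{7}\right) = 1024 + \left(22 - \frac{1}{20}\right) \left(- \frac{6}{7}\right) = 1024 + \frac{439}{20} \left(- \frac{6}{7}\right) = 1024 - \frac{1317}{70} = \frac{70363}{70}$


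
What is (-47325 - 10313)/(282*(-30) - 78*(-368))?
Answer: -4117/1446 ≈ -2.8472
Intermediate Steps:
(-47325 - 10313)/(282*(-30) - 78*(-368)) = -57638/(-8460 + 28704) = -57638/20244 = -57638*1/20244 = -4117/1446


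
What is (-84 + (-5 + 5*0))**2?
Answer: 7921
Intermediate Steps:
(-84 + (-5 + 5*0))**2 = (-84 + (-5 + 0))**2 = (-84 - 5)**2 = (-89)**2 = 7921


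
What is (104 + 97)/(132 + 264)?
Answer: 67/132 ≈ 0.50758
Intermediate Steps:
(104 + 97)/(132 + 264) = 201/396 = 201*(1/396) = 67/132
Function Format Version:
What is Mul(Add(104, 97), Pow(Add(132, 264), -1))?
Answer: Rational(67, 132) ≈ 0.50758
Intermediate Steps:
Mul(Add(104, 97), Pow(Add(132, 264), -1)) = Mul(201, Pow(396, -1)) = Mul(201, Rational(1, 396)) = Rational(67, 132)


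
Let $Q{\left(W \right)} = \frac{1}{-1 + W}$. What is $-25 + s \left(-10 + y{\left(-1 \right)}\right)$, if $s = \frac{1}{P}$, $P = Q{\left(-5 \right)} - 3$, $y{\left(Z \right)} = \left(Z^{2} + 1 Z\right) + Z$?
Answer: $- \frac{409}{19} \approx -21.526$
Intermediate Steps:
$y{\left(Z \right)} = Z^{2} + 2 Z$ ($y{\left(Z \right)} = \left(Z^{2} + Z\right) + Z = \left(Z + Z^{2}\right) + Z = Z^{2} + 2 Z$)
$P = - \frac{19}{6}$ ($P = \frac{1}{-1 - 5} - 3 = \frac{1}{-6} - 3 = - \frac{1}{6} - 3 = - \frac{19}{6} \approx -3.1667$)
$s = - \frac{6}{19}$ ($s = \frac{1}{- \frac{19}{6}} = - \frac{6}{19} \approx -0.31579$)
$-25 + s \left(-10 + y{\left(-1 \right)}\right) = -25 - \frac{6 \left(-10 - \left(2 - 1\right)\right)}{19} = -25 - \frac{6 \left(-10 - 1\right)}{19} = -25 - - \frac{66}{19} = -25 + \frac{66}{19} = - \frac{409}{19}$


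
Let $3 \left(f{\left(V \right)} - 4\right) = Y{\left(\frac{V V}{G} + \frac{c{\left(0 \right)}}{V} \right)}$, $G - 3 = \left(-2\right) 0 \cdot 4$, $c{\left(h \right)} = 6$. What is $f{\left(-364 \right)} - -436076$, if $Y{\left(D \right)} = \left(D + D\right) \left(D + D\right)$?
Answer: $\frac{581595181852129}{223587} \approx 2.6012 \cdot 10^{9}$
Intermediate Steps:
$G = 3$ ($G = 3 + \left(-2\right) 0 \cdot 4 = 3 + 0 \cdot 4 = 3 + 0 = 3$)
$Y{\left(D \right)} = 4 D^{2}$ ($Y{\left(D \right)} = 2 D 2 D = 4 D^{2}$)
$f{\left(V \right)} = 4 + \frac{4 \left(\frac{6}{V} + \frac{V^{2}}{3}\right)^{2}}{3}$ ($f{\left(V \right)} = 4 + \frac{4 \left(\frac{V V}{3} + \frac{6}{V}\right)^{2}}{3} = 4 + \frac{4 \left(V^{2} \cdot \frac{1}{3} + \frac{6}{V}\right)^{2}}{3} = 4 + \frac{4 \left(\frac{V^{2}}{3} + \frac{6}{V}\right)^{2}}{3} = 4 + \frac{4 \left(\frac{6}{V} + \frac{V^{2}}{3}\right)^{2}}{3}$)
$f{\left(-364 \right)} - -436076 = \left(4 + \frac{4 \left(18 + \left(-364\right)^{3}\right)^{2}}{27 \cdot 132496}\right) - -436076 = \left(4 + \frac{4}{27} \cdot \frac{1}{132496} \left(18 - 48228544\right)^{2}\right) + 436076 = \left(4 + \frac{4}{27} \cdot \frac{1}{132496} \left(-48228526\right)^{2}\right) + 436076 = \left(4 + \frac{4}{27} \cdot \frac{1}{132496} \cdot 2325990720132676\right) + 436076 = \left(4 + \frac{581497680033169}{223587}\right) + 436076 = \frac{581497680927517}{223587} + 436076 = \frac{581595181852129}{223587}$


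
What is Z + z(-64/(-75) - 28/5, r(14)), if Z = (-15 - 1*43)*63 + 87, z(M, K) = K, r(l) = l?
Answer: -3553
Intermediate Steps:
Z = -3567 (Z = (-15 - 43)*63 + 87 = -58*63 + 87 = -3654 + 87 = -3567)
Z + z(-64/(-75) - 28/5, r(14)) = -3567 + 14 = -3553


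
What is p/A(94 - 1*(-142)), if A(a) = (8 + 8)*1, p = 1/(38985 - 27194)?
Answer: 1/188656 ≈ 5.3007e-6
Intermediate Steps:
p = 1/11791 ≈ 8.4810e-5
A(a) = 16 (A(a) = 16*1 = 16)
p/A(94 - 1*(-142)) = (1/11791)/16 = (1/11791)*(1/16) = 1/188656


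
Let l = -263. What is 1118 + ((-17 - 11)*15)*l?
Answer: 111578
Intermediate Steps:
1118 + ((-17 - 11)*15)*l = 1118 + ((-17 - 11)*15)*(-263) = 1118 - 28*15*(-263) = 1118 - 420*(-263) = 1118 + 110460 = 111578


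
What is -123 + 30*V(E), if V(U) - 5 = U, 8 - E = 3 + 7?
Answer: -33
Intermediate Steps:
E = -2 (E = 8 - (3 + 7) = 8 - 1*10 = 8 - 10 = -2)
V(U) = 5 + U
-123 + 30*V(E) = -123 + 30*(5 - 2) = -123 + 30*3 = -123 + 90 = -33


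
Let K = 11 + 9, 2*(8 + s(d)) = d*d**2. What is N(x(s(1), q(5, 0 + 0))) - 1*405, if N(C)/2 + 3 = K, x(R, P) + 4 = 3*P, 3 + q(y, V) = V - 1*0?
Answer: -371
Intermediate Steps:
q(y, V) = -3 + V (q(y, V) = -3 + (V - 1*0) = -3 + (V + 0) = -3 + V)
s(d) = -8 + d**3/2 (s(d) = -8 + (d*d**2)/2 = -8 + d**3/2)
x(R, P) = -4 + 3*P
K = 20
N(C) = 34 (N(C) = -6 + 2*20 = -6 + 40 = 34)
N(x(s(1), q(5, 0 + 0))) - 1*405 = 34 - 1*405 = 34 - 405 = -371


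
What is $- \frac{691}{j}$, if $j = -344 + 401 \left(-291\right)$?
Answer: $\frac{691}{117035} \approx 0.0059042$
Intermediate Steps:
$j = -117035$ ($j = -344 - 116691 = -117035$)
$- \frac{691}{j} = - \frac{691}{-117035} = \left(-691\right) \left(- \frac{1}{117035}\right) = \frac{691}{117035}$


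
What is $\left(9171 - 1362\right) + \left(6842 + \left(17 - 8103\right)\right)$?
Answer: $6565$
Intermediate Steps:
$\left(9171 - 1362\right) + \left(6842 + \left(17 - 8103\right)\right) = 7809 + \left(6842 - 8086\right) = 7809 - 1244 = 6565$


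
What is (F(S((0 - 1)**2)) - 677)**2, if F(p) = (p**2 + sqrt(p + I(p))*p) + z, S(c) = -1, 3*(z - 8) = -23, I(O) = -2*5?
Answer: 4108630/9 + 4054*I*sqrt(11)/3 ≈ 4.5651e+5 + 4481.9*I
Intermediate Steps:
I(O) = -10
z = 1/3 (z = 8 + (1/3)*(-23) = 8 - 23/3 = 1/3 ≈ 0.33333)
F(p) = 1/3 + p**2 + p*sqrt(-10 + p) (F(p) = (p**2 + sqrt(p - 10)*p) + 1/3 = (p**2 + sqrt(-10 + p)*p) + 1/3 = (p**2 + p*sqrt(-10 + p)) + 1/3 = 1/3 + p**2 + p*sqrt(-10 + p))
(F(S((0 - 1)**2)) - 677)**2 = ((1/3 + (-1)**2 - sqrt(-10 - 1)) - 677)**2 = ((1/3 + 1 - sqrt(-11)) - 677)**2 = ((1/3 + 1 - I*sqrt(11)) - 677)**2 = ((4/3 - I*sqrt(11)) - 677)**2 = (-2027/3 - I*sqrt(11))**2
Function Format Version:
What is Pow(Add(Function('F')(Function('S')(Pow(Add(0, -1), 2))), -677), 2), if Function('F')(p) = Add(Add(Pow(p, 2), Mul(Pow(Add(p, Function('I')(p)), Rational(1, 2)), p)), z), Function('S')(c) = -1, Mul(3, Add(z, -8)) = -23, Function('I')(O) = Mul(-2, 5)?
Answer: Add(Rational(4108630, 9), Mul(Rational(4054, 3), I, Pow(11, Rational(1, 2)))) ≈ Add(4.5651e+5, Mul(4481.9, I))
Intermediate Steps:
Function('I')(O) = -10
z = Rational(1, 3) (z = Add(8, Mul(Rational(1, 3), -23)) = Add(8, Rational(-23, 3)) = Rational(1, 3) ≈ 0.33333)
Function('F')(p) = Add(Rational(1, 3), Pow(p, 2), Mul(p, Pow(Add(-10, p), Rational(1, 2)))) (Function('F')(p) = Add(Add(Pow(p, 2), Mul(Pow(Add(p, -10), Rational(1, 2)), p)), Rational(1, 3)) = Add(Add(Pow(p, 2), Mul(Pow(Add(-10, p), Rational(1, 2)), p)), Rational(1, 3)) = Add(Add(Pow(p, 2), Mul(p, Pow(Add(-10, p), Rational(1, 2)))), Rational(1, 3)) = Add(Rational(1, 3), Pow(p, 2), Mul(p, Pow(Add(-10, p), Rational(1, 2)))))
Pow(Add(Function('F')(Function('S')(Pow(Add(0, -1), 2))), -677), 2) = Pow(Add(Add(Rational(1, 3), Pow(-1, 2), Mul(-1, Pow(Add(-10, -1), Rational(1, 2)))), -677), 2) = Pow(Add(Add(Rational(1, 3), 1, Mul(-1, Pow(-11, Rational(1, 2)))), -677), 2) = Pow(Add(Add(Rational(1, 3), 1, Mul(-1, Mul(I, Pow(11, Rational(1, 2))))), -677), 2) = Pow(Add(Add(Rational(1, 3), 1, Mul(-1, I, Pow(11, Rational(1, 2)))), -677), 2) = Pow(Add(Add(Rational(4, 3), Mul(-1, I, Pow(11, Rational(1, 2)))), -677), 2) = Pow(Add(Rational(-2027, 3), Mul(-1, I, Pow(11, Rational(1, 2)))), 2)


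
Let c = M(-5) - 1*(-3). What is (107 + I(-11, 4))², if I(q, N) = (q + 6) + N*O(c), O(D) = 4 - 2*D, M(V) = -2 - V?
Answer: 4900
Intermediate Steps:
c = 6 (c = (-2 - 1*(-5)) - 1*(-3) = (-2 + 5) + 3 = 3 + 3 = 6)
I(q, N) = 6 + q - 8*N (I(q, N) = (q + 6) + N*(4 - 2*6) = (6 + q) + N*(4 - 12) = (6 + q) + N*(-8) = (6 + q) - 8*N = 6 + q - 8*N)
(107 + I(-11, 4))² = (107 + (6 - 11 - 8*4))² = (107 + (6 - 11 - 32))² = (107 - 37)² = 70² = 4900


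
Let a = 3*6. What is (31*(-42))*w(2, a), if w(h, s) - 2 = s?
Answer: -26040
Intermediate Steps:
a = 18
w(h, s) = 2 + s
(31*(-42))*w(2, a) = (31*(-42))*(2 + 18) = -1302*20 = -26040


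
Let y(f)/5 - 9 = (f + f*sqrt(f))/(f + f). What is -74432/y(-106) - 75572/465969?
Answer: 4*(-13495*sqrt(106) + 2477613877*I)/(332835*(sqrt(106) - 19*I)) ≈ -1211.5 + 656.38*I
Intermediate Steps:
y(f) = 45 + 5*(f + f**(3/2))/(2*f) (y(f) = 45 + 5*((f + f*sqrt(f))/(f + f)) = 45 + 5*((f + f**(3/2))/((2*f))) = 45 + 5*((f + f**(3/2))*(1/(2*f))) = 45 + 5*((f + f**(3/2))/(2*f)) = 45 + 5*(f + f**(3/2))/(2*f))
-74432/y(-106) - 75572/465969 = -74432/(95/2 + 5*sqrt(-106)/2) - 75572/465969 = -74432/(95/2 + 5*(I*sqrt(106))/2) - 75572*1/465969 = -74432/(95/2 + 5*I*sqrt(106)/2) - 10796/66567 = -10796/66567 - 74432/(95/2 + 5*I*sqrt(106)/2)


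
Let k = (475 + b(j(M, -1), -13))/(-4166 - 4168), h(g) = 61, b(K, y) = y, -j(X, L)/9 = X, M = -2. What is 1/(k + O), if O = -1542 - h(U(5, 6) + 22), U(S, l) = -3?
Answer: -1389/2226644 ≈ -0.00062381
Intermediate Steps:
j(X, L) = -9*X
k = -77/1389 (k = (475 - 13)/(-4166 - 4168) = 462/(-8334) = 462*(-1/8334) = -77/1389 ≈ -0.055436)
O = -1603 (O = -1542 - 1*61 = -1542 - 61 = -1603)
1/(k + O) = 1/(-77/1389 - 1603) = 1/(-2226644/1389) = -1389/2226644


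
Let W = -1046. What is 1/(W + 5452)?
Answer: 1/4406 ≈ 0.00022696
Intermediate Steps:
1/(W + 5452) = 1/(-1046 + 5452) = 1/4406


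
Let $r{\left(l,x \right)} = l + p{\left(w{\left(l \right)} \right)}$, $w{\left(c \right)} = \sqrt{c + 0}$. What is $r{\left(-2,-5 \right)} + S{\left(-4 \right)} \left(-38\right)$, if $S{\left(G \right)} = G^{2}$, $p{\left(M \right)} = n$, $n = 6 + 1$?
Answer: $-603$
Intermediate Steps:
$w{\left(c \right)} = \sqrt{c}$
$n = 7$
$p{\left(M \right)} = 7$
$r{\left(l,x \right)} = 7 + l$ ($r{\left(l,x \right)} = l + 7 = 7 + l$)
$r{\left(-2,-5 \right)} + S{\left(-4 \right)} \left(-38\right) = \left(7 - 2\right) + \left(-4\right)^{2} \left(-38\right) = 5 + 16 \left(-38\right) = 5 - 608 = -603$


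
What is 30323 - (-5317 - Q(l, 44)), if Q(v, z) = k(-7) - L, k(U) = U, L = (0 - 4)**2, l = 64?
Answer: 35617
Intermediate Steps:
L = 16 (L = (-4)**2 = 16)
Q(v, z) = -23 (Q(v, z) = -7 - 1*16 = -7 - 16 = -23)
30323 - (-5317 - Q(l, 44)) = 30323 - (-5317 - 1*(-23)) = 30323 - (-5317 + 23) = 30323 - 1*(-5294) = 30323 + 5294 = 35617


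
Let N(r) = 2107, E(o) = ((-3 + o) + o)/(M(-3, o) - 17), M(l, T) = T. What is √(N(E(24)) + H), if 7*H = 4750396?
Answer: √680735 ≈ 825.07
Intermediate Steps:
H = 678628 (H = (⅐)*4750396 = 678628)
E(o) = (-3 + 2*o)/(-17 + o) (E(o) = ((-3 + o) + o)/(o - 17) = (-3 + 2*o)/(-17 + o))
√(N(E(24)) + H) = √(2107 + 678628) = √680735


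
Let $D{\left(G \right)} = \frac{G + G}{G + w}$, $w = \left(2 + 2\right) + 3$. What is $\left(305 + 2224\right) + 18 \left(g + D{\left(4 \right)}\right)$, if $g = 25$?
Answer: $\frac{32913}{11} \approx 2992.1$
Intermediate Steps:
$w = 7$ ($w = 4 + 3 = 7$)
$D{\left(G \right)} = \frac{2 G}{7 + G}$ ($D{\left(G \right)} = \frac{G + G}{G + 7} = \frac{2 G}{7 + G}$)
$\left(305 + 2224\right) + 18 \left(g + D{\left(4 \right)}\right) = \left(305 + 2224\right) + 18 \left(25 + 2 \cdot 4 \frac{1}{7 + 4}\right) = 2529 + 18 \left(25 + 2 \cdot 4 \cdot \frac{1}{11}\right) = 2529 + 18 \left(25 + \frac{8}{11}\right) = 2529 + 18 \cdot \frac{283}{11} = 2529 + \frac{5094}{11} = \frac{32913}{11}$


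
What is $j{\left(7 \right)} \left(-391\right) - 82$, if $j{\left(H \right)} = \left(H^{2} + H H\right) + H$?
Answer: $-41137$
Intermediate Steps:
$j{\left(H \right)} = H + 2 H^{2}$ ($j{\left(H \right)} = \left(H^{2} + H^{2}\right) + H = 2 H^{2} + H = H + 2 H^{2}$)
$j{\left(7 \right)} \left(-391\right) - 82 = 7 \left(1 + 2 \cdot 7\right) \left(-391\right) - 82 = 7 \left(1 + 14\right) \left(-391\right) - 82 = 7 \cdot 15 \left(-391\right) - 82 = 105 \left(-391\right) - 82 = -41055 - 82 = -41137$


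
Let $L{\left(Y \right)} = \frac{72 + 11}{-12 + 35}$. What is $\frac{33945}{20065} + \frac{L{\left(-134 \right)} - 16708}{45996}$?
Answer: $\frac{1880112933}{1415128268} \approx 1.3286$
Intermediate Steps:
$L{\left(Y \right)} = \frac{83}{23}$
$\frac{33945}{20065} + \frac{L{\left(-134 \right)} - 16708}{45996} = \frac{33945}{20065} + \frac{\frac{83}{23} - 16708}{45996} = 33945 \cdot \frac{1}{20065} + \left(\frac{83}{23} - 16708\right) \frac{1}{45996} = \frac{6789}{4013} - \frac{128067}{352636} = \frac{1880112933}{1415128268}$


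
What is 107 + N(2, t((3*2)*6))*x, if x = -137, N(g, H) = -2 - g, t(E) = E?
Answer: 655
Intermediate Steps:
107 + N(2, t((3*2)*6))*x = 107 + (-2 - 1*2)*(-137) = 107 + (-2 - 2)*(-137) = 107 - 4*(-137) = 107 + 548 = 655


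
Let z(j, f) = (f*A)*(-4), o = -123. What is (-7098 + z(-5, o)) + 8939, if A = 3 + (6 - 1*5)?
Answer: 3809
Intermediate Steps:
A = 4 (A = 3 + (6 - 5) = 3 + 1 = 4)
z(j, f) = -16*f (z(j, f) = (f*4)*(-4) = (4*f)*(-4) = -16*f)
(-7098 + z(-5, o)) + 8939 = (-7098 - 16*(-123)) + 8939 = (-7098 + 1968) + 8939 = -5130 + 8939 = 3809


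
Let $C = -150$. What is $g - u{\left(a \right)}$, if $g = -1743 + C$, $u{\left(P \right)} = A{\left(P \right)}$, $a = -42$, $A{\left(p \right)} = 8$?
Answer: $-1901$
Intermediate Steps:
$u{\left(P \right)} = 8$
$g = -1893$ ($g = -1743 - 150 = -1893$)
$g - u{\left(a \right)} = -1893 - 8 = -1901$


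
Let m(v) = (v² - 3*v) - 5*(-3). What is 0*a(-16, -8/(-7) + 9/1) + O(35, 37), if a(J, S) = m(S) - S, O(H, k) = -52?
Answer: -52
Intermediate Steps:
m(v) = 15 + v² - 3*v (m(v) = (v² - 3*v) + 15 = 15 + v² - 3*v)
a(J, S) = 15 + S² - 4*S (a(J, S) = (15 + S² - 3*S) - S = 15 + S² - 4*S)
0*a(-16, -8/(-7) + 9/1) + O(35, 37) = 0*(15 + (-8/(-7) + 9/1)² - 4*(-8/(-7) + 9/1)) - 52 = 0*(15 + (-8*(-⅐) + 9*1)² - 4*(-8*(-⅐) + 9*1)) - 52 = 0*(15 + (8/7 + 9)² - 4*(8/7 + 9)) - 52 = 0*(15 + (71/7)² - 4*71/7) - 52 = 0*(15 + 5041/49 - 284/7) - 52 = 0*(3788/49) - 52 = 0 - 52 = -52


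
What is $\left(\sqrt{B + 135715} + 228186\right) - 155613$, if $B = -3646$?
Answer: $72573 + \sqrt{132069} \approx 72936.0$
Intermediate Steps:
$\left(\sqrt{B + 135715} + 228186\right) - 155613 = \left(\sqrt{-3646 + 135715} + 228186\right) - 155613 = \left(\sqrt{132069} + 228186\right) - 155613 = \left(228186 + \sqrt{132069}\right) - 155613 = 72573 + \sqrt{132069}$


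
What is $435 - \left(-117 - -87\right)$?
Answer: $465$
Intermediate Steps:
$435 - \left(-117 - -87\right) = 435 - \left(-117 + 87\right) = 435 - -30 = 435 + 30 = 465$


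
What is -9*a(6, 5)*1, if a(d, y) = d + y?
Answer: -99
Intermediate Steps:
-9*a(6, 5)*1 = -9*(6 + 5)*1 = -9*11*1 = -99*1 = -99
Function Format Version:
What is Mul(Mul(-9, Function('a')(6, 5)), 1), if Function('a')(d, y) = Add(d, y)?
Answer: -99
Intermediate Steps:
Mul(Mul(-9, Function('a')(6, 5)), 1) = Mul(Mul(-9, Add(6, 5)), 1) = Mul(Mul(-9, 11), 1) = Mul(-99, 1) = -99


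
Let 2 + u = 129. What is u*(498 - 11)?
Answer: 61849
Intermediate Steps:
u = 127 (u = -2 + 129 = 127)
u*(498 - 11) = 127*(498 - 11) = 127*487 = 61849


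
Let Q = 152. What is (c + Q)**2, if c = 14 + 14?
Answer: 32400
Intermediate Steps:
c = 28
(c + Q)**2 = (28 + 152)**2 = 180**2 = 32400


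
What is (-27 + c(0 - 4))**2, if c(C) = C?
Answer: 961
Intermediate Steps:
(-27 + c(0 - 4))**2 = (-27 + (0 - 4))**2 = (-27 - 4)**2 = (-31)**2 = 961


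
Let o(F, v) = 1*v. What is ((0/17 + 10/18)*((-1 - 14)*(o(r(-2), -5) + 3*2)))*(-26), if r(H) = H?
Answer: 650/3 ≈ 216.67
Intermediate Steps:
o(F, v) = v
((0/17 + 10/18)*((-1 - 14)*(o(r(-2), -5) + 3*2)))*(-26) = ((0/17 + 10/18)*((-1 - 14)*(-5 + 3*2)))*(-26) = ((0*(1/17) + 10*(1/18))*(-15*(-5 + 6)))*(-26) = ((0 + 5/9)*(-15*1))*(-26) = ((5/9)*(-15))*(-26) = -25/3*(-26) = 650/3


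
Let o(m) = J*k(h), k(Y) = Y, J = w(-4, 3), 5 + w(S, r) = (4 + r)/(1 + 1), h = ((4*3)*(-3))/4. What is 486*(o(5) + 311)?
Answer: 157707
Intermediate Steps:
h = -9 (h = (12*(-3))*(1/4) = -36*1/4 = -9)
w(S, r) = -3 + r/2 (w(S, r) = -5 + (4 + r)/(1 + 1) = -5 + (4 + r)/2 = -5 + (4 + r)*(1/2) = -5 + (2 + r/2) = -3 + r/2)
J = -3/2 (J = -3 + (1/2)*3 = -3 + 3/2 = -3/2 ≈ -1.5000)
o(m) = 27/2 (o(m) = -3/2*(-9) = 27/2)
486*(o(5) + 311) = 486*(27/2 + 311) = 486*(649/2) = 157707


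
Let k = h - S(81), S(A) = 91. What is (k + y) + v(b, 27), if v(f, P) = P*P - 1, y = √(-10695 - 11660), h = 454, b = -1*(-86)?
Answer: 1091 + I*√22355 ≈ 1091.0 + 149.52*I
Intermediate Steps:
b = 86
y = I*√22355 (y = √(-22355) = I*√22355 ≈ 149.52*I)
v(f, P) = -1 + P² (v(f, P) = P² - 1 = -1 + P²)
k = 363 (k = 454 - 1*91 = 454 - 91 = 363)
(k + y) + v(b, 27) = (363 + I*√22355) + (-1 + 27²) = (363 + I*√22355) + (-1 + 729) = (363 + I*√22355) + 728 = 1091 + I*√22355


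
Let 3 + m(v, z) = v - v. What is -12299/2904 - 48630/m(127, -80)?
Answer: 47061541/2904 ≈ 16206.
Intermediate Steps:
m(v, z) = -3 (m(v, z) = -3 + (v - v) = -3 + 0 = -3)
-12299/2904 - 48630/m(127, -80) = -12299/2904 - 48630/(-3) = -12299*1/2904 - 48630*(-⅓) = -12299/2904 + 16210 = 47061541/2904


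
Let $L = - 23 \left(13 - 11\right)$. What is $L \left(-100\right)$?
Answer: $4600$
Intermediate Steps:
$L = -46$ ($L = \left(-23\right) 2 = -46$)
$L \left(-100\right) = \left(-46\right) \left(-100\right) = 4600$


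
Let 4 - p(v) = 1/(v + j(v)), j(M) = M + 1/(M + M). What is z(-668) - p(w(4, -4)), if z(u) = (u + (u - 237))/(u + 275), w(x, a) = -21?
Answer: -14741/693645 ≈ -0.021251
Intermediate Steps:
j(M) = M + 1/(2*M)
z(u) = (-237 + 2*u)/(275 + u) (z(u) = (u + (-237 + u))/(275 + u) = (-237 + 2*u)/(275 + u))
p(v) = 4 - 1/(1/(2*v) + 2*v) (p(v) = 4 - 1/(v + (v + 1/(2*v))) = 4 - 1/(1/(2*v) + 2*v))
z(-668) - p(w(4, -4)) = (-237 + 2*(-668))/(275 - 668) - 2*(2 - 1*(-21) + 8*(-21)**2)/(1 + 4*(-21)**2) = (-237 - 1336)/(-393) - 2*(2 + 21 + 8*441)/(1 + 4*441) = -1/393*(-1573) - 2*(2 + 21 + 3528)/(1 + 1764) = 1573/393 - 2*3551/1765 = 1573/393 - 1*7102/1765 = 1573/393 - 7102/1765 = -14741/693645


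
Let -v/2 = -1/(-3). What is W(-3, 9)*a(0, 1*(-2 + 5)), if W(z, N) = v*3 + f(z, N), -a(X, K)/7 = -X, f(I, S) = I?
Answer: 0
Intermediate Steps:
a(X, K) = 7*X (a(X, K) = -(-7)*X = 7*X)
v = -2/3 (v = -(-2)/(-3) = -(-2)*(-1)/3 = -2*1/3 = -2/3 ≈ -0.66667)
W(z, N) = -2 + z (W(z, N) = -2/3*3 + z = -2 + z)
W(-3, 9)*a(0, 1*(-2 + 5)) = (-2 - 3)*(7*0) = -5*0 = 0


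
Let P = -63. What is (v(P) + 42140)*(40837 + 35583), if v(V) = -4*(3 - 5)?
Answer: 3220950160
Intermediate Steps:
v(V) = 8 (v(V) = -4*(-2) = 8)
(v(P) + 42140)*(40837 + 35583) = (8 + 42140)*(40837 + 35583) = 42148*76420 = 3220950160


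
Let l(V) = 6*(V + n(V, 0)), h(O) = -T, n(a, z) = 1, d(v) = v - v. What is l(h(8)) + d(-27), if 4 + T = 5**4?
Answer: -3720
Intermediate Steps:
d(v) = 0
T = 621 (T = -4 + 5**4 = -4 + 625 = 621)
h(O) = -621 (h(O) = -1*621 = -621)
l(V) = 6 + 6*V (l(V) = 6*(V + 1) = 6*(1 + V) = 6 + 6*V)
l(h(8)) + d(-27) = (6 + 6*(-621)) + 0 = (6 - 3726) + 0 = -3720 + 0 = -3720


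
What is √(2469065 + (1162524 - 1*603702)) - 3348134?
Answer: -3348134 + √3027887 ≈ -3.3464e+6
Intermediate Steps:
√(2469065 + (1162524 - 1*603702)) - 3348134 = √(2469065 + (1162524 - 603702)) - 3348134 = √(2469065 + 558822) - 3348134 = √3027887 - 3348134 = -3348134 + √3027887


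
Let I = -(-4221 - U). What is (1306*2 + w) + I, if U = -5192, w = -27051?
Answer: -25410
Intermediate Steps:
I = -971 (I = -(-4221 - 1*(-5192)) = -(-4221 + 5192) = -1*971 = -971)
(1306*2 + w) + I = (1306*2 - 27051) - 971 = (2612 - 27051) - 971 = -24439 - 971 = -25410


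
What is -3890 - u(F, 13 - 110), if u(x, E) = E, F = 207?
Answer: -3793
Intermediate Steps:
-3890 - u(F, 13 - 110) = -3890 - (13 - 110) = -3890 - 1*(-97) = -3890 + 97 = -3793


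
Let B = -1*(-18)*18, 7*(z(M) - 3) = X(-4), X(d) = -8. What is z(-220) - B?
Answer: -2255/7 ≈ -322.14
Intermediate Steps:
z(M) = 13/7 (z(M) = 3 + (1/7)*(-8) = 3 - 8/7 = 13/7)
B = 324 (B = 18*18 = 324)
z(-220) - B = 13/7 - 1*324 = 13/7 - 324 = -2255/7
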